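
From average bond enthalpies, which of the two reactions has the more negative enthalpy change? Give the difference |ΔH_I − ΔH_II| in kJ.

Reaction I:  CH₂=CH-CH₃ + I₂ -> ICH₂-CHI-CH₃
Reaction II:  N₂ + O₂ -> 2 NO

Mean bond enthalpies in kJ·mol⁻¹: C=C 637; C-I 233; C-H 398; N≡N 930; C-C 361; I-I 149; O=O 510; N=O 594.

Reaction I:
  Bonds broken (reactants):
    C-C: 1 × 361 = 361
    C-H: 6 × 398 = 2388
    C=C: 1 × 637 = 637
    I-I: 1 × 149 = 149
    Σ(broken) = 3535 kJ
  Bonds formed (products):
    C-C: 2 × 361 = 722
    C-H: 6 × 398 = 2388
    C-I: 2 × 233 = 466
    Σ(formed) = 3576 kJ
  ΔH_I = 3535 − 3576 = −41 kJ
Reaction II:
  Bonds broken (reactants):
    N≡N: 1 × 930 = 930
    O=O: 1 × 510 = 510
    Σ(broken) = 1440 kJ
  Bonds formed (products):
    N=O: 2 × 594 = 1188
    Σ(formed) = 1188 kJ
  ΔH_II = 1440 − 1188 = +252 kJ
ΔH_I − ΔH_II = −293 kJ, so reaction I has the more negative ΔH; |ΔH_I − ΔH_II| = 293 kJ.

Reaction I, by 293 kJ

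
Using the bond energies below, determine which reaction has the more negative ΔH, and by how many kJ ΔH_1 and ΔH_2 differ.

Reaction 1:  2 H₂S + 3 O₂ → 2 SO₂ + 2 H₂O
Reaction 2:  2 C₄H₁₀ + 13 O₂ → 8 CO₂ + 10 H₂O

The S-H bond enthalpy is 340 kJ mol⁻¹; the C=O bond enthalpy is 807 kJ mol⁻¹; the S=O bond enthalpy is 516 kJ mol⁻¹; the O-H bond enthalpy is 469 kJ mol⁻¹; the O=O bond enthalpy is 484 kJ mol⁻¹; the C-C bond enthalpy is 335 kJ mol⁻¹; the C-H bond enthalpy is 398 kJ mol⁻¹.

Reaction 2, by 4902 kJ

Reaction 1:
  Bonds broken (reactants):
    O=O: 3 × 484 = 1452
    S-H: 4 × 340 = 1360
    Σ(broken) = 2812 kJ
  Bonds formed (products):
    O-H: 4 × 469 = 1876
    S=O: 4 × 516 = 2064
    Σ(formed) = 3940 kJ
  ΔH_1 = 2812 − 3940 = −1128 kJ
Reaction 2:
  Bonds broken (reactants):
    C-C: 6 × 335 = 2010
    C-H: 20 × 398 = 7960
    O=O: 13 × 484 = 6292
    Σ(broken) = 16262 kJ
  Bonds formed (products):
    C=O: 16 × 807 = 12912
    O-H: 20 × 469 = 9380
    Σ(formed) = 22292 kJ
  ΔH_2 = 16262 − 22292 = −6030 kJ
ΔH_1 − ΔH_2 = +4902 kJ, so reaction 2 has the more negative ΔH; |ΔH_1 − ΔH_2| = 4902 kJ.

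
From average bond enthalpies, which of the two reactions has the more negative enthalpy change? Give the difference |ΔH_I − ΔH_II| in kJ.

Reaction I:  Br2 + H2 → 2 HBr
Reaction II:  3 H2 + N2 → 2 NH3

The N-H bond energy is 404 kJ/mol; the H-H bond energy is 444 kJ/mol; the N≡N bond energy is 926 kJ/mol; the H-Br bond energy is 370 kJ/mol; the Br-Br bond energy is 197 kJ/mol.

Reaction I:
  Bonds broken (reactants):
    Br-Br: 1 × 197 = 197
    H-H: 1 × 444 = 444
    Σ(broken) = 641 kJ
  Bonds formed (products):
    H-Br: 2 × 370 = 740
    Σ(formed) = 740 kJ
  ΔH_I = 641 − 740 = −99 kJ
Reaction II:
  Bonds broken (reactants):
    H-H: 3 × 444 = 1332
    N≡N: 1 × 926 = 926
    Σ(broken) = 2258 kJ
  Bonds formed (products):
    N-H: 6 × 404 = 2424
    Σ(formed) = 2424 kJ
  ΔH_II = 2258 − 2424 = −166 kJ
ΔH_I − ΔH_II = +67 kJ, so reaction II has the more negative ΔH; |ΔH_I − ΔH_II| = 67 kJ.

Reaction II, by 67 kJ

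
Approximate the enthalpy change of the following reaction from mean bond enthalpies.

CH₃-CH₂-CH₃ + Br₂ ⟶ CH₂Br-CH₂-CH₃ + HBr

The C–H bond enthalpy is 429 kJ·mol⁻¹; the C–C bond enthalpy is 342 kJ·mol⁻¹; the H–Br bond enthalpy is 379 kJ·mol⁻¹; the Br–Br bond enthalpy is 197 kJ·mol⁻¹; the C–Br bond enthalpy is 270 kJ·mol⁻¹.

Bonds broken (reactants):
  Br–Br: 1 × 197 = 197
  C–C: 2 × 342 = 684
  C–H: 8 × 429 = 3432
  Σ(broken) = 4313 kJ
Bonds formed (products):
  C–Br: 1 × 270 = 270
  C–C: 2 × 342 = 684
  C–H: 7 × 429 = 3003
  H–Br: 1 × 379 = 379
  Σ(formed) = 4336 kJ
ΔH = Σ(broken) − Σ(formed) = 4313 − 4336 = −23 kJ

ΔH ≈ −23 kJ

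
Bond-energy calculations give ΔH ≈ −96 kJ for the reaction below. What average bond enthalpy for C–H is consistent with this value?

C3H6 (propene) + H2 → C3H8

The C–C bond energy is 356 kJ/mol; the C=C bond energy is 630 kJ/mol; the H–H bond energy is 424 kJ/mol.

Let D be the C–H bond energy.
Σ(broken) = 1×356 + 6×D + 1×630 + 1×424 = 1410 + 6D
Σ(formed) = 2×356 + 8×D = 712 + 8D
ΔH = Σ(broken) − Σ(formed) = (1410 + 6D) − (712 + 8D) = +698 − 2D
Setting this equal to −96 kJ gives 2D = 794, so D = 397 kJ/mol.

D(C–H) ≈ 397 kJ/mol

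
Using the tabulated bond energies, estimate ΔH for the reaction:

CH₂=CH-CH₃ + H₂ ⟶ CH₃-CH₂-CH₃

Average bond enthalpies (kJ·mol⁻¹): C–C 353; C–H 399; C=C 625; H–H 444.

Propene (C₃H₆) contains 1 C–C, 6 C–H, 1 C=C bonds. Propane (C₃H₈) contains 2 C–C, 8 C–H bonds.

Bonds broken (reactants):
  C–C: 1 × 353 = 353
  C–H: 6 × 399 = 2394
  C=C: 1 × 625 = 625
  H–H: 1 × 444 = 444
  Σ(broken) = 3816 kJ
Bonds formed (products):
  C–C: 2 × 353 = 706
  C–H: 8 × 399 = 3192
  Σ(formed) = 3898 kJ
ΔH = Σ(broken) − Σ(formed) = 3816 − 3898 = −82 kJ

ΔH ≈ −82 kJ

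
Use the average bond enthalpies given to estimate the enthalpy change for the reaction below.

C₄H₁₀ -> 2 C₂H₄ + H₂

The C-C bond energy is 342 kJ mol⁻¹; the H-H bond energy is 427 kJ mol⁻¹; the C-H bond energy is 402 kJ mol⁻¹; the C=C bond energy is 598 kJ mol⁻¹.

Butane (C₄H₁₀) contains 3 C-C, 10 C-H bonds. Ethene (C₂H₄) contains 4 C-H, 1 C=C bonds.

Bonds broken (reactants):
  C-C: 3 × 342 = 1026
  C-H: 10 × 402 = 4020
  Σ(broken) = 5046 kJ
Bonds formed (products):
  C-H: 8 × 402 = 3216
  C=C: 2 × 598 = 1196
  H-H: 1 × 427 = 427
  Σ(formed) = 4839 kJ
ΔH = Σ(broken) − Σ(formed) = 5046 − 4839 = +207 kJ

ΔH ≈ +207 kJ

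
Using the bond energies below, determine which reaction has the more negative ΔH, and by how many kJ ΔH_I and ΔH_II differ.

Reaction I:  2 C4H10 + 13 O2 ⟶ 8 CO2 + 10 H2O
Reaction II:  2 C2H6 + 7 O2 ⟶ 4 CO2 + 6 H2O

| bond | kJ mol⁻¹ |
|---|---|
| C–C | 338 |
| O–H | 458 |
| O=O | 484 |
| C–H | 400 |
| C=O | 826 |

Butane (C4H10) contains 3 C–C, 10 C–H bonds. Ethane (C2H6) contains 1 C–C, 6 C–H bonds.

Reaction I, by 2816 kJ

Reaction I:
  Bonds broken (reactants):
    C–C: 6 × 338 = 2028
    C–H: 20 × 400 = 8000
    O=O: 13 × 484 = 6292
    Σ(broken) = 16320 kJ
  Bonds formed (products):
    C=O: 16 × 826 = 13216
    O–H: 20 × 458 = 9160
    Σ(formed) = 22376 kJ
  ΔH_I = 16320 − 22376 = −6056 kJ
Reaction II:
  Bonds broken (reactants):
    C–C: 2 × 338 = 676
    C–H: 12 × 400 = 4800
    O=O: 7 × 484 = 3388
    Σ(broken) = 8864 kJ
  Bonds formed (products):
    C=O: 8 × 826 = 6608
    O–H: 12 × 458 = 5496
    Σ(formed) = 12104 kJ
  ΔH_II = 8864 − 12104 = −3240 kJ
ΔH_I − ΔH_II = −2816 kJ, so reaction I has the more negative ΔH; |ΔH_I − ΔH_II| = 2816 kJ.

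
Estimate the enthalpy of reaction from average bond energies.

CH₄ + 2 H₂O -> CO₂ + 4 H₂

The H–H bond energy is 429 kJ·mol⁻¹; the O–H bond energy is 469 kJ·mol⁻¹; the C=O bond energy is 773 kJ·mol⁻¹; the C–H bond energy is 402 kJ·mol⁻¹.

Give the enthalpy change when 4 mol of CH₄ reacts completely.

Bonds broken (reactants):
  C–H: 4 × 402 = 1608
  O–H: 4 × 469 = 1876
  Σ(broken) = 3484 kJ
Bonds formed (products):
  C=O: 2 × 773 = 1546
  H–H: 4 × 429 = 1716
  Σ(formed) = 3262 kJ
ΔH = Σ(broken) − Σ(formed) = 3484 − 3262 = +222 kJ
For 4× the reaction as written: 4 × (+222) = +888 kJ

ΔH = +888 kJ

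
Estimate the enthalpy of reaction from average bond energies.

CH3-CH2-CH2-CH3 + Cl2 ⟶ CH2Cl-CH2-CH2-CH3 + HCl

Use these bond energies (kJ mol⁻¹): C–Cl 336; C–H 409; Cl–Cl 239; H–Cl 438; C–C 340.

Bonds broken (reactants):
  C–C: 3 × 340 = 1020
  C–H: 10 × 409 = 4090
  Cl–Cl: 1 × 239 = 239
  Σ(broken) = 5349 kJ
Bonds formed (products):
  C–C: 3 × 340 = 1020
  C–Cl: 1 × 336 = 336
  C–H: 9 × 409 = 3681
  H–Cl: 1 × 438 = 438
  Σ(formed) = 5475 kJ
ΔH = Σ(broken) − Σ(formed) = 5349 − 5475 = −126 kJ

ΔH ≈ −126 kJ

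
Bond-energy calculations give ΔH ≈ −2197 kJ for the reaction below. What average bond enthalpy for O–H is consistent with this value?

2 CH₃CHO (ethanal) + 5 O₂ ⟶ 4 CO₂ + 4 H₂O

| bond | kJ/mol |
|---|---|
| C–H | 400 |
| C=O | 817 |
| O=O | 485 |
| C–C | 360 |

D(O–H) ≈ 455 kJ/mol

Let D be the O–H bond energy.
Σ(broken) = 2×360 + 8×400 + 2×817 + 5×485 = 7979
Σ(formed) = 8×817 + 8×D = 6536 + 8D
ΔH = Σ(broken) − Σ(formed) = (7979) − (6536 + 8D) = +1443 − 8D
Setting this equal to −2197 kJ gives 8D = 3640, so D = 455 kJ/mol.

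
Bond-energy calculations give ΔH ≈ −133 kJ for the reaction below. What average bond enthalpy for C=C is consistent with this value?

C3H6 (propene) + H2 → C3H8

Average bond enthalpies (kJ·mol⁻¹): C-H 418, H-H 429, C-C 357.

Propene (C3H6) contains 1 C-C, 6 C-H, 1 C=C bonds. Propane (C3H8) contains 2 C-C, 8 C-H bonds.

D(C=C) ≈ 631 kJ/mol

Let D be the C=C bond energy.
Σ(broken) = 1×357 + 6×418 + 1×D + 1×429 = 3294 + D
Σ(formed) = 2×357 + 8×418 = 4058
ΔH = Σ(broken) − Σ(formed) = (3294 + D) − (4058) = −764 + D
Setting this equal to −133 kJ gives D = 631 kJ/mol.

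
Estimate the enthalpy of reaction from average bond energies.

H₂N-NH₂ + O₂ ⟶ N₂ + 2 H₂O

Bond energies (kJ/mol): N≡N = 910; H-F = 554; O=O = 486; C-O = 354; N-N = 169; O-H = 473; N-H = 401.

ΔH ≈ −543 kJ

Bonds broken (reactants):
  N-H: 4 × 401 = 1604
  N-N: 1 × 169 = 169
  O=O: 1 × 486 = 486
  Σ(broken) = 2259 kJ
Bonds formed (products):
  N≡N: 1 × 910 = 910
  O-H: 4 × 473 = 1892
  Σ(formed) = 2802 kJ
ΔH = Σ(broken) − Σ(formed) = 2259 − 2802 = −543 kJ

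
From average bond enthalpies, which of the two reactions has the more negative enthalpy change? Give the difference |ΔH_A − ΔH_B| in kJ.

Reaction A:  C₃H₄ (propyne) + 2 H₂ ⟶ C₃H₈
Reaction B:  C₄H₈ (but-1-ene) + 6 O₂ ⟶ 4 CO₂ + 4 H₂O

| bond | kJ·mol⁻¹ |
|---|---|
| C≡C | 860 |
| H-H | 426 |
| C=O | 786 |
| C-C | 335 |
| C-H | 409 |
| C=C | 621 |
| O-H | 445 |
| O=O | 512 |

Reaction A:
  Bonds broken (reactants):
    C≡C: 1 × 860 = 860
    C-C: 1 × 335 = 335
    C-H: 4 × 409 = 1636
    H-H: 2 × 426 = 852
    Σ(broken) = 3683 kJ
  Bonds formed (products):
    C-C: 2 × 335 = 670
    C-H: 8 × 409 = 3272
    Σ(formed) = 3942 kJ
  ΔH_A = 3683 − 3942 = −259 kJ
Reaction B:
  Bonds broken (reactants):
    C-C: 2 × 335 = 670
    C-H: 8 × 409 = 3272
    C=C: 1 × 621 = 621
    O=O: 6 × 512 = 3072
    Σ(broken) = 7635 kJ
  Bonds formed (products):
    C=O: 8 × 786 = 6288
    O-H: 8 × 445 = 3560
    Σ(formed) = 9848 kJ
  ΔH_B = 7635 − 9848 = −2213 kJ
ΔH_A − ΔH_B = +1954 kJ, so reaction B has the more negative ΔH; |ΔH_A − ΔH_B| = 1954 kJ.

Reaction B, by 1954 kJ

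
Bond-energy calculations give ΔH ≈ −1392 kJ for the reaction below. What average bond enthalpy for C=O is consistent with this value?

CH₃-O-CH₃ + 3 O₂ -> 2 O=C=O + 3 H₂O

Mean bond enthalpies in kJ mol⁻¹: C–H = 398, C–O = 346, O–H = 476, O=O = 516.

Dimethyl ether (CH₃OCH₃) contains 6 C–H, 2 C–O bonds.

Let D be the C=O bond energy.
Σ(broken) = 6×398 + 2×346 + 3×516 = 4628
Σ(formed) = 4×D + 6×476 = 2856 + 4D
ΔH = Σ(broken) − Σ(formed) = (4628) − (2856 + 4D) = +1772 − 4D
Setting this equal to −1392 kJ gives 4D = 3164, so D = 791 kJ/mol.

D(C=O) ≈ 791 kJ/mol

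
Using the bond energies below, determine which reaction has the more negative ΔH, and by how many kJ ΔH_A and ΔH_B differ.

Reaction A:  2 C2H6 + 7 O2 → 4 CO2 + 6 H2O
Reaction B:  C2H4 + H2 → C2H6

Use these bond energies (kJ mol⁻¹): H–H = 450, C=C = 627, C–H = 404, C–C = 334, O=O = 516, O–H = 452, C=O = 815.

Reaction A, by 2751 kJ

Reaction A:
  Bonds broken (reactants):
    C–C: 2 × 334 = 668
    C–H: 12 × 404 = 4848
    O=O: 7 × 516 = 3612
    Σ(broken) = 9128 kJ
  Bonds formed (products):
    C=O: 8 × 815 = 6520
    O–H: 12 × 452 = 5424
    Σ(formed) = 11944 kJ
  ΔH_A = 9128 − 11944 = −2816 kJ
Reaction B:
  Bonds broken (reactants):
    C–H: 4 × 404 = 1616
    C=C: 1 × 627 = 627
    H–H: 1 × 450 = 450
    Σ(broken) = 2693 kJ
  Bonds formed (products):
    C–C: 1 × 334 = 334
    C–H: 6 × 404 = 2424
    Σ(formed) = 2758 kJ
  ΔH_B = 2693 − 2758 = −65 kJ
ΔH_A − ΔH_B = −2751 kJ, so reaction A has the more negative ΔH; |ΔH_A − ΔH_B| = 2751 kJ.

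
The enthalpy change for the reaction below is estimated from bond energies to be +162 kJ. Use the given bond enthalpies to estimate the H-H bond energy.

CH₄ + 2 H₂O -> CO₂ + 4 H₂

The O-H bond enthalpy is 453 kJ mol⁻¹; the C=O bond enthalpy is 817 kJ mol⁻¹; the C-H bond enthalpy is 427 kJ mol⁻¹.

Let D be the H-H bond energy.
Σ(broken) = 4×427 + 4×453 = 3520
Σ(formed) = 2×817 + 4×D = 1634 + 4D
ΔH = Σ(broken) − Σ(formed) = (3520) − (1634 + 4D) = +1886 − 4D
Setting this equal to +162 kJ gives 4D = 1724, so D = 431 kJ/mol.

D(H-H) ≈ 431 kJ/mol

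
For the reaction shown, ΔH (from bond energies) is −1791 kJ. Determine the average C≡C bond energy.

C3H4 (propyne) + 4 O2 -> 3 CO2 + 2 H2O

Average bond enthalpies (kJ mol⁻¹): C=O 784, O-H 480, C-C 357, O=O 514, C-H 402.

D(C≡C) ≈ 812 kJ/mol

Let D be the C≡C bond energy.
Σ(broken) = 1×D + 1×357 + 4×402 + 4×514 = 4021 + D
Σ(formed) = 6×784 + 4×480 = 6624
ΔH = Σ(broken) − Σ(formed) = (4021 + D) − (6624) = −2603 + D
Setting this equal to −1791 kJ gives D = 812 kJ/mol.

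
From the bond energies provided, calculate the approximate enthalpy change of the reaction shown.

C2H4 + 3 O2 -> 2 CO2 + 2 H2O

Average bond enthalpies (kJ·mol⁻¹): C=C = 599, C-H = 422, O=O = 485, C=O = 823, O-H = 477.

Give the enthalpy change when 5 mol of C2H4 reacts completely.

Bonds broken (reactants):
  C-H: 4 × 422 = 1688
  C=C: 1 × 599 = 599
  O=O: 3 × 485 = 1455
  Σ(broken) = 3742 kJ
Bonds formed (products):
  C=O: 4 × 823 = 3292
  O-H: 4 × 477 = 1908
  Σ(formed) = 5200 kJ
ΔH = Σ(broken) − Σ(formed) = 3742 − 5200 = −1458 kJ
For 5× the reaction as written: 5 × (−1458) = −7290 kJ

ΔH = −7290 kJ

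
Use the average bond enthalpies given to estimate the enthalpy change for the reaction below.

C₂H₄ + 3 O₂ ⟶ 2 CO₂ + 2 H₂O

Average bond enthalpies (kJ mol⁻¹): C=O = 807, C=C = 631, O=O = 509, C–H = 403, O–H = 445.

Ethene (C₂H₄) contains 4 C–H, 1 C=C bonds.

ΔH ≈ −1238 kJ

Bonds broken (reactants):
  C–H: 4 × 403 = 1612
  C=C: 1 × 631 = 631
  O=O: 3 × 509 = 1527
  Σ(broken) = 3770 kJ
Bonds formed (products):
  C=O: 4 × 807 = 3228
  O–H: 4 × 445 = 1780
  Σ(formed) = 5008 kJ
ΔH = Σ(broken) − Σ(formed) = 3770 − 5008 = −1238 kJ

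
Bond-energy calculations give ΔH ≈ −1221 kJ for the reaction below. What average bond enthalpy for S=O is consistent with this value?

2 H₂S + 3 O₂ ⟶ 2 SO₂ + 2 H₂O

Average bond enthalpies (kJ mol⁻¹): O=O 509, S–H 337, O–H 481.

Let D be the S=O bond energy.
Σ(broken) = 3×509 + 4×337 = 2875
Σ(formed) = 4×481 + 4×D = 1924 + 4D
ΔH = Σ(broken) − Σ(formed) = (2875) − (1924 + 4D) = +951 − 4D
Setting this equal to −1221 kJ gives 4D = 2172, so D = 543 kJ/mol.

D(S=O) ≈ 543 kJ/mol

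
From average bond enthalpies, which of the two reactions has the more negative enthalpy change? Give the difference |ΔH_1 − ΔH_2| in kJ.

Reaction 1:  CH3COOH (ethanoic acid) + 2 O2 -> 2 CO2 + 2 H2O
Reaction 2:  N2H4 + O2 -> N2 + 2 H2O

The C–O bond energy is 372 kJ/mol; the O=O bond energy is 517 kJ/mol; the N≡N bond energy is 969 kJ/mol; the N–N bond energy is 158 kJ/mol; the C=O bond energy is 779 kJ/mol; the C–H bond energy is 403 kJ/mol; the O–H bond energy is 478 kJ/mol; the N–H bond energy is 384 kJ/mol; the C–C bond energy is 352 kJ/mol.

Reaction 1:
  Bonds broken (reactants):
    C–C: 1 × 352 = 352
    C–H: 3 × 403 = 1209
    C–O: 1 × 372 = 372
    C=O: 1 × 779 = 779
    O–H: 1 × 478 = 478
    O=O: 2 × 517 = 1034
    Σ(broken) = 4224 kJ
  Bonds formed (products):
    C=O: 4 × 779 = 3116
    O–H: 4 × 478 = 1912
    Σ(formed) = 5028 kJ
  ΔH_1 = 4224 − 5028 = −804 kJ
Reaction 2:
  Bonds broken (reactants):
    N–H: 4 × 384 = 1536
    N–N: 1 × 158 = 158
    O=O: 1 × 517 = 517
    Σ(broken) = 2211 kJ
  Bonds formed (products):
    N≡N: 1 × 969 = 969
    O–H: 4 × 478 = 1912
    Σ(formed) = 2881 kJ
  ΔH_2 = 2211 − 2881 = −670 kJ
ΔH_1 − ΔH_2 = −134 kJ, so reaction 1 has the more negative ΔH; |ΔH_1 − ΔH_2| = 134 kJ.

Reaction 1, by 134 kJ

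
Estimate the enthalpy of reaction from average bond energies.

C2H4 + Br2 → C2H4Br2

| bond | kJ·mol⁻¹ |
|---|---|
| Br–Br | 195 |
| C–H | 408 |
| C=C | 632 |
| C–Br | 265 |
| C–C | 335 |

Bonds broken (reactants):
  Br–Br: 1 × 195 = 195
  C–H: 4 × 408 = 1632
  C=C: 1 × 632 = 632
  Σ(broken) = 2459 kJ
Bonds formed (products):
  C–Br: 2 × 265 = 530
  C–C: 1 × 335 = 335
  C–H: 4 × 408 = 1632
  Σ(formed) = 2497 kJ
ΔH = Σ(broken) − Σ(formed) = 2459 − 2497 = −38 kJ

ΔH ≈ −38 kJ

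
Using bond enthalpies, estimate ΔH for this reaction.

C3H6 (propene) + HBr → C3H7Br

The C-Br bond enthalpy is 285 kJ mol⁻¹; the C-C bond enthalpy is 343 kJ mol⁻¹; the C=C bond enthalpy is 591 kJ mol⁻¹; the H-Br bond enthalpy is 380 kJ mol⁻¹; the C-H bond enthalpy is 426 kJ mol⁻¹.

Bonds broken (reactants):
  C-C: 1 × 343 = 343
  C-H: 6 × 426 = 2556
  C=C: 1 × 591 = 591
  H-Br: 1 × 380 = 380
  Σ(broken) = 3870 kJ
Bonds formed (products):
  C-Br: 1 × 285 = 285
  C-C: 2 × 343 = 686
  C-H: 7 × 426 = 2982
  Σ(formed) = 3953 kJ
ΔH = Σ(broken) − Σ(formed) = 3870 − 3953 = −83 kJ

ΔH ≈ −83 kJ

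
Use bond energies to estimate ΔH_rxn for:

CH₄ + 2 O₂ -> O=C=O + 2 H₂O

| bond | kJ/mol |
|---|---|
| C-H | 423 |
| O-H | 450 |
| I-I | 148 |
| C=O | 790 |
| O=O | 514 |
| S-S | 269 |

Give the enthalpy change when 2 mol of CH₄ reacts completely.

ΔH = −1320 kJ

Bonds broken (reactants):
  C-H: 4 × 423 = 1692
  O=O: 2 × 514 = 1028
  Σ(broken) = 2720 kJ
Bonds formed (products):
  C=O: 2 × 790 = 1580
  O-H: 4 × 450 = 1800
  Σ(formed) = 3380 kJ
ΔH = Σ(broken) − Σ(formed) = 2720 − 3380 = −660 kJ
For 2× the reaction as written: 2 × (−660) = −1320 kJ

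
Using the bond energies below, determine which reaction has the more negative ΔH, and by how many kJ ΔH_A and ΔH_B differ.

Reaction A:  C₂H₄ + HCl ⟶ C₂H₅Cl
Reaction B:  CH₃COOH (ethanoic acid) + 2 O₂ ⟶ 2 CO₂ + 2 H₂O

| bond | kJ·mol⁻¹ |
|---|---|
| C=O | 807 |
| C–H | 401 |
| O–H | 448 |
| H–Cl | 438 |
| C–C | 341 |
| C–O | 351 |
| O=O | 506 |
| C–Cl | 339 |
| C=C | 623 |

Reaction B, by 838 kJ

Reaction A:
  Bonds broken (reactants):
    C–H: 4 × 401 = 1604
    C=C: 1 × 623 = 623
    H–Cl: 1 × 438 = 438
    Σ(broken) = 2665 kJ
  Bonds formed (products):
    C–C: 1 × 341 = 341
    C–Cl: 1 × 339 = 339
    C–H: 5 × 401 = 2005
    Σ(formed) = 2685 kJ
  ΔH_A = 2665 − 2685 = −20 kJ
Reaction B:
  Bonds broken (reactants):
    C–C: 1 × 341 = 341
    C–H: 3 × 401 = 1203
    C–O: 1 × 351 = 351
    C=O: 1 × 807 = 807
    O–H: 1 × 448 = 448
    O=O: 2 × 506 = 1012
    Σ(broken) = 4162 kJ
  Bonds formed (products):
    C=O: 4 × 807 = 3228
    O–H: 4 × 448 = 1792
    Σ(formed) = 5020 kJ
  ΔH_B = 4162 − 5020 = −858 kJ
ΔH_A − ΔH_B = +838 kJ, so reaction B has the more negative ΔH; |ΔH_A − ΔH_B| = 838 kJ.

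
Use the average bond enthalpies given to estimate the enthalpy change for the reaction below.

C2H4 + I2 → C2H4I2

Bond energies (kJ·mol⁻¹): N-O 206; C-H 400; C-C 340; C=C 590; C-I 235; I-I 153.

ΔH ≈ −67 kJ

Bonds broken (reactants):
  C-H: 4 × 400 = 1600
  C=C: 1 × 590 = 590
  I-I: 1 × 153 = 153
  Σ(broken) = 2343 kJ
Bonds formed (products):
  C-C: 1 × 340 = 340
  C-H: 4 × 400 = 1600
  C-I: 2 × 235 = 470
  Σ(formed) = 2410 kJ
ΔH = Σ(broken) − Σ(formed) = 2343 − 2410 = −67 kJ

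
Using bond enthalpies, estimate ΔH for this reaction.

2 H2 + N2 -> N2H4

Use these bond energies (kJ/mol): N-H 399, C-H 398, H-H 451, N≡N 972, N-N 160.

Bonds broken (reactants):
  H-H: 2 × 451 = 902
  N≡N: 1 × 972 = 972
  Σ(broken) = 1874 kJ
Bonds formed (products):
  N-H: 4 × 399 = 1596
  N-N: 1 × 160 = 160
  Σ(formed) = 1756 kJ
ΔH = Σ(broken) − Σ(formed) = 1874 − 1756 = +118 kJ

ΔH ≈ +118 kJ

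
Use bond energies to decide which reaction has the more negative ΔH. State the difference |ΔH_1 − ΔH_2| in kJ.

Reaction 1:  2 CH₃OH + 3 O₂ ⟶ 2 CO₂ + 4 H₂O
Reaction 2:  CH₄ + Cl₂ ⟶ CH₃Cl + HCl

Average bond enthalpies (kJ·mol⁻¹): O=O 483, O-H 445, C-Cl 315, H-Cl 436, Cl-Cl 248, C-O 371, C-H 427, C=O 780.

Reaction 1, by 961 kJ

Reaction 1:
  Bonds broken (reactants):
    C-H: 6 × 427 = 2562
    C-O: 2 × 371 = 742
    O-H: 2 × 445 = 890
    O=O: 3 × 483 = 1449
    Σ(broken) = 5643 kJ
  Bonds formed (products):
    C=O: 4 × 780 = 3120
    O-H: 8 × 445 = 3560
    Σ(formed) = 6680 kJ
  ΔH_1 = 5643 − 6680 = −1037 kJ
Reaction 2:
  Bonds broken (reactants):
    C-H: 4 × 427 = 1708
    Cl-Cl: 1 × 248 = 248
    Σ(broken) = 1956 kJ
  Bonds formed (products):
    C-Cl: 1 × 315 = 315
    C-H: 3 × 427 = 1281
    H-Cl: 1 × 436 = 436
    Σ(formed) = 2032 kJ
  ΔH_2 = 1956 − 2032 = −76 kJ
ΔH_1 − ΔH_2 = −961 kJ, so reaction 1 has the more negative ΔH; |ΔH_1 − ΔH_2| = 961 kJ.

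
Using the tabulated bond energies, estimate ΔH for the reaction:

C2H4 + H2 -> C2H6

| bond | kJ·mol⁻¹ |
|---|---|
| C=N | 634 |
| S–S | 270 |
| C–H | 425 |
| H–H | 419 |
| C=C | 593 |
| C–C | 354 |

Bonds broken (reactants):
  C–H: 4 × 425 = 1700
  C=C: 1 × 593 = 593
  H–H: 1 × 419 = 419
  Σ(broken) = 2712 kJ
Bonds formed (products):
  C–C: 1 × 354 = 354
  C–H: 6 × 425 = 2550
  Σ(formed) = 2904 kJ
ΔH = Σ(broken) − Σ(formed) = 2712 − 2904 = −192 kJ

ΔH ≈ −192 kJ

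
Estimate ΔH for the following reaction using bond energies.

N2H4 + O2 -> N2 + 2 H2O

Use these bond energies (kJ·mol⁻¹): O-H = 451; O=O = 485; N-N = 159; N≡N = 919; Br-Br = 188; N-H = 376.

Bonds broken (reactants):
  N-H: 4 × 376 = 1504
  N-N: 1 × 159 = 159
  O=O: 1 × 485 = 485
  Σ(broken) = 2148 kJ
Bonds formed (products):
  N≡N: 1 × 919 = 919
  O-H: 4 × 451 = 1804
  Σ(formed) = 2723 kJ
ΔH = Σ(broken) − Σ(formed) = 2148 − 2723 = −575 kJ

ΔH ≈ −575 kJ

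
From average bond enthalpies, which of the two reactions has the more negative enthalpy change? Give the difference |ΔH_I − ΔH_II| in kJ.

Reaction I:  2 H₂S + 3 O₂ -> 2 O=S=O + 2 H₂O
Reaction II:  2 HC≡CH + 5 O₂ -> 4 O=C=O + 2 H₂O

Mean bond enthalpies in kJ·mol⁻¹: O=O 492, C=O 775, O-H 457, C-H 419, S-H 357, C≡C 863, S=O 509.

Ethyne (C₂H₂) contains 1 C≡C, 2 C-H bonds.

Reaction I:
  Bonds broken (reactants):
    O=O: 3 × 492 = 1476
    S-H: 4 × 357 = 1428
    Σ(broken) = 2904 kJ
  Bonds formed (products):
    O-H: 4 × 457 = 1828
    S=O: 4 × 509 = 2036
    Σ(formed) = 3864 kJ
  ΔH_I = 2904 − 3864 = −960 kJ
Reaction II:
  Bonds broken (reactants):
    C≡C: 2 × 863 = 1726
    C-H: 4 × 419 = 1676
    O=O: 5 × 492 = 2460
    Σ(broken) = 5862 kJ
  Bonds formed (products):
    C=O: 8 × 775 = 6200
    O-H: 4 × 457 = 1828
    Σ(formed) = 8028 kJ
  ΔH_II = 5862 − 8028 = −2166 kJ
ΔH_I − ΔH_II = +1206 kJ, so reaction II has the more negative ΔH; |ΔH_I − ΔH_II| = 1206 kJ.

Reaction II, by 1206 kJ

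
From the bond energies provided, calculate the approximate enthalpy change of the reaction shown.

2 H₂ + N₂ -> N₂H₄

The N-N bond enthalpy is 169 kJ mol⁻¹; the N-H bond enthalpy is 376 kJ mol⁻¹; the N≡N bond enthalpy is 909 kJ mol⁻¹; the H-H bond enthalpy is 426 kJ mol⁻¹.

ΔH ≈ +88 kJ

Bonds broken (reactants):
  H-H: 2 × 426 = 852
  N≡N: 1 × 909 = 909
  Σ(broken) = 1761 kJ
Bonds formed (products):
  N-H: 4 × 376 = 1504
  N-N: 1 × 169 = 169
  Σ(formed) = 1673 kJ
ΔH = Σ(broken) − Σ(formed) = 1761 − 1673 = +88 kJ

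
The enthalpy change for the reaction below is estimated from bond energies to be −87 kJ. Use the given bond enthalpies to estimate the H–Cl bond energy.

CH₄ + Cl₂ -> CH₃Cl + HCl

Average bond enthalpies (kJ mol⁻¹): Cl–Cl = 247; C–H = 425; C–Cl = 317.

Let D be the H–Cl bond energy.
Σ(broken) = 4×425 + 1×247 = 1947
Σ(formed) = 1×317 + 3×425 + 1×D = 1592 + D
ΔH = Σ(broken) − Σ(formed) = (1947) − (1592 + D) = +355 − D
Setting this equal to −87 kJ gives D = 442 kJ/mol.

D(H–Cl) ≈ 442 kJ/mol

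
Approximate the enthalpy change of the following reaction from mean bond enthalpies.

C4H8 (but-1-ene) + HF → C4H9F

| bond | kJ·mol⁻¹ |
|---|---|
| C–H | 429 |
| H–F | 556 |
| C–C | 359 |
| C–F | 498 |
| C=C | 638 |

ΔH ≈ −92 kJ

Bonds broken (reactants):
  C–C: 2 × 359 = 718
  C–H: 8 × 429 = 3432
  C=C: 1 × 638 = 638
  H–F: 1 × 556 = 556
  Σ(broken) = 5344 kJ
Bonds formed (products):
  C–C: 3 × 359 = 1077
  C–F: 1 × 498 = 498
  C–H: 9 × 429 = 3861
  Σ(formed) = 5436 kJ
ΔH = Σ(broken) − Σ(formed) = 5344 − 5436 = −92 kJ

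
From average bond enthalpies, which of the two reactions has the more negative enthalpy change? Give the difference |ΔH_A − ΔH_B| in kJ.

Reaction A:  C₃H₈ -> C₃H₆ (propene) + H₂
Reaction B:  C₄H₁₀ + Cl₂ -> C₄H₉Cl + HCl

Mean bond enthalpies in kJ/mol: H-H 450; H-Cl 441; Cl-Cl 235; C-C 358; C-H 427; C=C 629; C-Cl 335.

Reaction A:
  Bonds broken (reactants):
    C-C: 2 × 358 = 716
    C-H: 8 × 427 = 3416
    Σ(broken) = 4132 kJ
  Bonds formed (products):
    C-C: 1 × 358 = 358
    C-H: 6 × 427 = 2562
    C=C: 1 × 629 = 629
    H-H: 1 × 450 = 450
    Σ(formed) = 3999 kJ
  ΔH_A = 4132 − 3999 = +133 kJ
Reaction B:
  Bonds broken (reactants):
    C-C: 3 × 358 = 1074
    C-H: 10 × 427 = 4270
    Cl-Cl: 1 × 235 = 235
    Σ(broken) = 5579 kJ
  Bonds formed (products):
    C-C: 3 × 358 = 1074
    C-Cl: 1 × 335 = 335
    C-H: 9 × 427 = 3843
    H-Cl: 1 × 441 = 441
    Σ(formed) = 5693 kJ
  ΔH_B = 5579 − 5693 = −114 kJ
ΔH_A − ΔH_B = +247 kJ, so reaction B has the more negative ΔH; |ΔH_A − ΔH_B| = 247 kJ.

Reaction B, by 247 kJ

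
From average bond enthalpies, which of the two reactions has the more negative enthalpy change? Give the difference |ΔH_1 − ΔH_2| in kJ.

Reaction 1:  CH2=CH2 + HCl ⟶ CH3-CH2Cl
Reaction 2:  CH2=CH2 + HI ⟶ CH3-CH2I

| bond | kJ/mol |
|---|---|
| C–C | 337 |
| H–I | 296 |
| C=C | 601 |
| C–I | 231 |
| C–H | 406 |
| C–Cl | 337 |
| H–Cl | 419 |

Reaction 2, by 17 kJ

Reaction 1:
  Bonds broken (reactants):
    C–H: 4 × 406 = 1624
    C=C: 1 × 601 = 601
    H–Cl: 1 × 419 = 419
    Σ(broken) = 2644 kJ
  Bonds formed (products):
    C–C: 1 × 337 = 337
    C–Cl: 1 × 337 = 337
    C–H: 5 × 406 = 2030
    Σ(formed) = 2704 kJ
  ΔH_1 = 2644 − 2704 = −60 kJ
Reaction 2:
  Bonds broken (reactants):
    C–H: 4 × 406 = 1624
    C=C: 1 × 601 = 601
    H–I: 1 × 296 = 296
    Σ(broken) = 2521 kJ
  Bonds formed (products):
    C–C: 1 × 337 = 337
    C–H: 5 × 406 = 2030
    C–I: 1 × 231 = 231
    Σ(formed) = 2598 kJ
  ΔH_2 = 2521 − 2598 = −77 kJ
ΔH_1 − ΔH_2 = +17 kJ, so reaction 2 has the more negative ΔH; |ΔH_1 − ΔH_2| = 17 kJ.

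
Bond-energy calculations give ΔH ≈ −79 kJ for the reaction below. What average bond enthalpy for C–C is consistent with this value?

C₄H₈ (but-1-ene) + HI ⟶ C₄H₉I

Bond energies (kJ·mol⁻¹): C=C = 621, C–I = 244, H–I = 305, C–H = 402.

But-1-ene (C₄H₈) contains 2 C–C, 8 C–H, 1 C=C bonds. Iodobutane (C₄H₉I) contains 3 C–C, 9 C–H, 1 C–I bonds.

D(C–C) ≈ 359 kJ/mol

Let D be the C–C bond energy.
Σ(broken) = 2×D + 8×402 + 1×621 + 1×305 = 4142 + 2D
Σ(formed) = 3×D + 9×402 + 1×244 = 3862 + 3D
ΔH = Σ(broken) − Σ(formed) = (4142 + 2D) − (3862 + 3D) = +280 − D
Setting this equal to −79 kJ gives D = 359 kJ/mol.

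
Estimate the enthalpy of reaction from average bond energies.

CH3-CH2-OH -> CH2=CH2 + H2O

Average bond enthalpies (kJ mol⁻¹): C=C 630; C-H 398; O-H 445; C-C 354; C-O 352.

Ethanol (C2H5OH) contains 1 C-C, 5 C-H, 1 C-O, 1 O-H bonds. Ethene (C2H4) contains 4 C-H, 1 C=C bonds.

Bonds broken (reactants):
  C-C: 1 × 354 = 354
  C-H: 5 × 398 = 1990
  C-O: 1 × 352 = 352
  O-H: 1 × 445 = 445
  Σ(broken) = 3141 kJ
Bonds formed (products):
  C-H: 4 × 398 = 1592
  C=C: 1 × 630 = 630
  O-H: 2 × 445 = 890
  Σ(formed) = 3112 kJ
ΔH = Σ(broken) − Σ(formed) = 3141 − 3112 = +29 kJ

ΔH ≈ +29 kJ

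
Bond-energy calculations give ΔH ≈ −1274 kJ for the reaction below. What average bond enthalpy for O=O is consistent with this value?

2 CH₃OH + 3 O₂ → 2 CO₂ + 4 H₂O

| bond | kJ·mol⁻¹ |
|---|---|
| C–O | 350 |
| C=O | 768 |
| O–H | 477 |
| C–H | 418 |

D(O=O) ≈ 484 kJ/mol

Let D be the O=O bond energy.
Σ(broken) = 6×418 + 2×350 + 2×477 + 3×D = 4162 + 3D
Σ(formed) = 4×768 + 8×477 = 6888
ΔH = Σ(broken) − Σ(formed) = (4162 + 3D) − (6888) = −2726 + 3D
Setting this equal to −1274 kJ gives 3D = 1452, so D = 484 kJ/mol.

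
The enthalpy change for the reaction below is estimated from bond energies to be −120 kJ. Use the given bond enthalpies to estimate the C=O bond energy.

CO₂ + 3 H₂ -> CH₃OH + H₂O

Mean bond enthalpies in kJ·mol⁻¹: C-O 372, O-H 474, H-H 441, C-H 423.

D(C=O) ≈ 810 kJ/mol

Let D be the C=O bond energy.
Σ(broken) = 2×D + 3×441 = 1323 + 2D
Σ(formed) = 3×423 + 1×372 + 3×474 = 3063
ΔH = Σ(broken) − Σ(formed) = (1323 + 2D) − (3063) = −1740 + 2D
Setting this equal to −120 kJ gives 2D = 1620, so D = 810 kJ/mol.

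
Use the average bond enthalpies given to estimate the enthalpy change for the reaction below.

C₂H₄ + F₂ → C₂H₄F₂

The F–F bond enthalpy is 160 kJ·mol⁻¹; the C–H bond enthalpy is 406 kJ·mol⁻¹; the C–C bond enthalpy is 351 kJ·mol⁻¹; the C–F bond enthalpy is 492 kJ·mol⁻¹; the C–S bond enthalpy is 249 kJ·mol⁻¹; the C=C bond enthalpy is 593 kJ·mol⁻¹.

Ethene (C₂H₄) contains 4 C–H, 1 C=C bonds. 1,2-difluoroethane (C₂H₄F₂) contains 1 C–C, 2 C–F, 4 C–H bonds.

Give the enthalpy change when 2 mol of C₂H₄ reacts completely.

Bonds broken (reactants):
  C–H: 4 × 406 = 1624
  C=C: 1 × 593 = 593
  F–F: 1 × 160 = 160
  Σ(broken) = 2377 kJ
Bonds formed (products):
  C–C: 1 × 351 = 351
  C–F: 2 × 492 = 984
  C–H: 4 × 406 = 1624
  Σ(formed) = 2959 kJ
ΔH = Σ(broken) − Σ(formed) = 2377 − 2959 = −582 kJ
For 2× the reaction as written: 2 × (−582) = −1164 kJ

ΔH = −1164 kJ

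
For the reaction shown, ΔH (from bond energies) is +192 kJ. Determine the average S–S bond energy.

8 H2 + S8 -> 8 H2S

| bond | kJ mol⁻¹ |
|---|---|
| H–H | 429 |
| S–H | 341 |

D(S–S) ≈ 277 kJ/mol

Let D be the S–S bond energy.
Σ(broken) = 8×429 + 8×D = 3432 + 8D
Σ(formed) = 16×341 = 5456
ΔH = Σ(broken) − Σ(formed) = (3432 + 8D) − (5456) = −2024 + 8D
Setting this equal to +192 kJ gives 8D = 2216, so D = 277 kJ/mol.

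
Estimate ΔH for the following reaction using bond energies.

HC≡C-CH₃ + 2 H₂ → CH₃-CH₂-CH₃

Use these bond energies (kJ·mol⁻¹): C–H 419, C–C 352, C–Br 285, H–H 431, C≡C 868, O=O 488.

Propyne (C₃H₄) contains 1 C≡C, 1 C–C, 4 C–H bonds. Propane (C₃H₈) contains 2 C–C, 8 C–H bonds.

ΔH ≈ −298 kJ

Bonds broken (reactants):
  C≡C: 1 × 868 = 868
  C–C: 1 × 352 = 352
  C–H: 4 × 419 = 1676
  H–H: 2 × 431 = 862
  Σ(broken) = 3758 kJ
Bonds formed (products):
  C–C: 2 × 352 = 704
  C–H: 8 × 419 = 3352
  Σ(formed) = 4056 kJ
ΔH = Σ(broken) − Σ(formed) = 3758 − 4056 = −298 kJ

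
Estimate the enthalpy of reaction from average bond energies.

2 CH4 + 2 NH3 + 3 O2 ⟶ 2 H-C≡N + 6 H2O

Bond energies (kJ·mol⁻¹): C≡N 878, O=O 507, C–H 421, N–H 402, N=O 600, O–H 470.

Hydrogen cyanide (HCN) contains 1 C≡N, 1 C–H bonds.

Bonds broken (reactants):
  C–H: 8 × 421 = 3368
  N–H: 6 × 402 = 2412
  O=O: 3 × 507 = 1521
  Σ(broken) = 7301 kJ
Bonds formed (products):
  C≡N: 2 × 878 = 1756
  C–H: 2 × 421 = 842
  O–H: 12 × 470 = 5640
  Σ(formed) = 8238 kJ
ΔH = Σ(broken) − Σ(formed) = 7301 − 8238 = −937 kJ

ΔH ≈ −937 kJ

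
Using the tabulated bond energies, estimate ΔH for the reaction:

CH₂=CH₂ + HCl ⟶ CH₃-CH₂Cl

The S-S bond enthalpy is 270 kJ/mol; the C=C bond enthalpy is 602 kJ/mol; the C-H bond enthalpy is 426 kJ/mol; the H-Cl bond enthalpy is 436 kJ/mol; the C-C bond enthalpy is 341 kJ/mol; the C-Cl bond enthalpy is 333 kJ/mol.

Bonds broken (reactants):
  C-H: 4 × 426 = 1704
  C=C: 1 × 602 = 602
  H-Cl: 1 × 436 = 436
  Σ(broken) = 2742 kJ
Bonds formed (products):
  C-C: 1 × 341 = 341
  C-Cl: 1 × 333 = 333
  C-H: 5 × 426 = 2130
  Σ(formed) = 2804 kJ
ΔH = Σ(broken) − Σ(formed) = 2742 − 2804 = −62 kJ

ΔH ≈ −62 kJ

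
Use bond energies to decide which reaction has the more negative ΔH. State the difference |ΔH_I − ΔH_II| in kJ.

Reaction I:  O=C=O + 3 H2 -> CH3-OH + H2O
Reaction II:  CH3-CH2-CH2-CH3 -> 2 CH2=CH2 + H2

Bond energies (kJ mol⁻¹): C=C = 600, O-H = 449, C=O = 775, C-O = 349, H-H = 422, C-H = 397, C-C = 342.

Reaction I, by 269 kJ

Reaction I:
  Bonds broken (reactants):
    C=O: 2 × 775 = 1550
    H-H: 3 × 422 = 1266
    Σ(broken) = 2816 kJ
  Bonds formed (products):
    C-H: 3 × 397 = 1191
    C-O: 1 × 349 = 349
    O-H: 3 × 449 = 1347
    Σ(formed) = 2887 kJ
  ΔH_I = 2816 − 2887 = −71 kJ
Reaction II:
  Bonds broken (reactants):
    C-C: 3 × 342 = 1026
    C-H: 10 × 397 = 3970
    Σ(broken) = 4996 kJ
  Bonds formed (products):
    C-H: 8 × 397 = 3176
    C=C: 2 × 600 = 1200
    H-H: 1 × 422 = 422
    Σ(formed) = 4798 kJ
  ΔH_II = 4996 − 4798 = +198 kJ
ΔH_I − ΔH_II = −269 kJ, so reaction I has the more negative ΔH; |ΔH_I − ΔH_II| = 269 kJ.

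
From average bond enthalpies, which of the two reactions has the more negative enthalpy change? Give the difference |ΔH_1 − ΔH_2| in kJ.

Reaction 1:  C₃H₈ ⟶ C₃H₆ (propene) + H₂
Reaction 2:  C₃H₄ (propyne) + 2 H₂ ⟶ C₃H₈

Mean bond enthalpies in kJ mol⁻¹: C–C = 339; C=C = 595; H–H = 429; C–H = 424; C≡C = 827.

Reaction 2, by 513 kJ

Reaction 1:
  Bonds broken (reactants):
    C–C: 2 × 339 = 678
    C–H: 8 × 424 = 3392
    Σ(broken) = 4070 kJ
  Bonds formed (products):
    C–C: 1 × 339 = 339
    C–H: 6 × 424 = 2544
    C=C: 1 × 595 = 595
    H–H: 1 × 429 = 429
    Σ(formed) = 3907 kJ
  ΔH_1 = 4070 − 3907 = +163 kJ
Reaction 2:
  Bonds broken (reactants):
    C≡C: 1 × 827 = 827
    C–C: 1 × 339 = 339
    C–H: 4 × 424 = 1696
    H–H: 2 × 429 = 858
    Σ(broken) = 3720 kJ
  Bonds formed (products):
    C–C: 2 × 339 = 678
    C–H: 8 × 424 = 3392
    Σ(formed) = 4070 kJ
  ΔH_2 = 3720 − 4070 = −350 kJ
ΔH_1 − ΔH_2 = +513 kJ, so reaction 2 has the more negative ΔH; |ΔH_1 − ΔH_2| = 513 kJ.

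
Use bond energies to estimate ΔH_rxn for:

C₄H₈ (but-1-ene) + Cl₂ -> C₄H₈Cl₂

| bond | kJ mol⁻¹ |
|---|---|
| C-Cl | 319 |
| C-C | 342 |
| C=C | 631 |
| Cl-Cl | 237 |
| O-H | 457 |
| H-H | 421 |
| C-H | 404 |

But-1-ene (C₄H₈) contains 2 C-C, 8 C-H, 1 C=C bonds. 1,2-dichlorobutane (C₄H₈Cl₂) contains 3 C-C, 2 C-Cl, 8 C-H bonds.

Bonds broken (reactants):
  C-C: 2 × 342 = 684
  C-H: 8 × 404 = 3232
  C=C: 1 × 631 = 631
  Cl-Cl: 1 × 237 = 237
  Σ(broken) = 4784 kJ
Bonds formed (products):
  C-C: 3 × 342 = 1026
  C-Cl: 2 × 319 = 638
  C-H: 8 × 404 = 3232
  Σ(formed) = 4896 kJ
ΔH = Σ(broken) − Σ(formed) = 4784 − 4896 = −112 kJ

ΔH ≈ −112 kJ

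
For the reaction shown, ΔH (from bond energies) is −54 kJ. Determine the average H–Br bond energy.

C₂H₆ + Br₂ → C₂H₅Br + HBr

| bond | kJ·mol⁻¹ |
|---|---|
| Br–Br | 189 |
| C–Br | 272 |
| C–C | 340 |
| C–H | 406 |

Let D be the H–Br bond energy.
Σ(broken) = 1×189 + 1×340 + 6×406 = 2965
Σ(formed) = 1×272 + 1×340 + 5×406 + 1×D = 2642 + D
ΔH = Σ(broken) − Σ(formed) = (2965) − (2642 + D) = +323 − D
Setting this equal to −54 kJ gives D = 377 kJ/mol.

D(H–Br) ≈ 377 kJ/mol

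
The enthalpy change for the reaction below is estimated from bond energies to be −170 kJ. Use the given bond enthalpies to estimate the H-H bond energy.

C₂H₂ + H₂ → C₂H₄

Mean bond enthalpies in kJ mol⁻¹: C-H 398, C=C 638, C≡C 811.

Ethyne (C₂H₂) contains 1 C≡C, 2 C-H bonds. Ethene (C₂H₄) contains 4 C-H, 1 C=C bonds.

Let D be the H-H bond energy.
Σ(broken) = 1×811 + 2×398 + 1×D = 1607 + D
Σ(formed) = 4×398 + 1×638 = 2230
ΔH = Σ(broken) − Σ(formed) = (1607 + D) − (2230) = −623 + D
Setting this equal to −170 kJ gives D = 453 kJ/mol.

D(H-H) ≈ 453 kJ/mol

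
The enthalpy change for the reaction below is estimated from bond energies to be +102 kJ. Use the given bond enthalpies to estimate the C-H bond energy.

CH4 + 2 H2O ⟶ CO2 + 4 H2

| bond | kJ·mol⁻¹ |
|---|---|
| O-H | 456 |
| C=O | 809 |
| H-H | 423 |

Let D be the C-H bond energy.
Σ(broken) = 4×D + 4×456 = 1824 + 4D
Σ(formed) = 2×809 + 4×423 = 3310
ΔH = Σ(broken) − Σ(formed) = (1824 + 4D) − (3310) = −1486 + 4D
Setting this equal to +102 kJ gives 4D = 1588, so D = 397 kJ/mol.

D(C-H) ≈ 397 kJ/mol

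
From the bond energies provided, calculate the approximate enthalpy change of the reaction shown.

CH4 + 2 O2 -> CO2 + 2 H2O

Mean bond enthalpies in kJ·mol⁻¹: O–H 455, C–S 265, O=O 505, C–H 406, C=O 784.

ΔH ≈ −754 kJ

Bonds broken (reactants):
  C–H: 4 × 406 = 1624
  O=O: 2 × 505 = 1010
  Σ(broken) = 2634 kJ
Bonds formed (products):
  C=O: 2 × 784 = 1568
  O–H: 4 × 455 = 1820
  Σ(formed) = 3388 kJ
ΔH = Σ(broken) − Σ(formed) = 2634 − 3388 = −754 kJ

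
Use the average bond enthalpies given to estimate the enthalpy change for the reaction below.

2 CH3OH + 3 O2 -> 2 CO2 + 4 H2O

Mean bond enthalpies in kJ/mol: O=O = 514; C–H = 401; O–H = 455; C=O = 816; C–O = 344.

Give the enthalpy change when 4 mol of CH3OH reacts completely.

ΔH = −2716 kJ

Bonds broken (reactants):
  C–H: 6 × 401 = 2406
  C–O: 2 × 344 = 688
  O–H: 2 × 455 = 910
  O=O: 3 × 514 = 1542
  Σ(broken) = 5546 kJ
Bonds formed (products):
  C=O: 4 × 816 = 3264
  O–H: 8 × 455 = 3640
  Σ(formed) = 6904 kJ
ΔH = Σ(broken) − Σ(formed) = 5546 − 6904 = −1358 kJ
For 2× the reaction as written: 2 × (−1358) = −2716 kJ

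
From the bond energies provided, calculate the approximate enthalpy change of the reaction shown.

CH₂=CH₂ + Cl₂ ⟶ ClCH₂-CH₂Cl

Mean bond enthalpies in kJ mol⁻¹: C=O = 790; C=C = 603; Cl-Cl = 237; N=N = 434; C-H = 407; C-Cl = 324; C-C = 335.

Bonds broken (reactants):
  C-H: 4 × 407 = 1628
  C=C: 1 × 603 = 603
  Cl-Cl: 1 × 237 = 237
  Σ(broken) = 2468 kJ
Bonds formed (products):
  C-C: 1 × 335 = 335
  C-Cl: 2 × 324 = 648
  C-H: 4 × 407 = 1628
  Σ(formed) = 2611 kJ
ΔH = Σ(broken) − Σ(formed) = 2468 − 2611 = −143 kJ

ΔH ≈ −143 kJ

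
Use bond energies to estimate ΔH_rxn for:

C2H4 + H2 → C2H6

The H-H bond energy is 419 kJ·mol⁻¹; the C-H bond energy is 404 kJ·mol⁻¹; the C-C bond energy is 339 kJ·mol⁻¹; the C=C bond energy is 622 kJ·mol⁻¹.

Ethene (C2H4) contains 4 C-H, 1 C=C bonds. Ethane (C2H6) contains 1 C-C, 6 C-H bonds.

ΔH ≈ −106 kJ

Bonds broken (reactants):
  C-H: 4 × 404 = 1616
  C=C: 1 × 622 = 622
  H-H: 1 × 419 = 419
  Σ(broken) = 2657 kJ
Bonds formed (products):
  C-C: 1 × 339 = 339
  C-H: 6 × 404 = 2424
  Σ(formed) = 2763 kJ
ΔH = Σ(broken) − Σ(formed) = 2657 − 2763 = −106 kJ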